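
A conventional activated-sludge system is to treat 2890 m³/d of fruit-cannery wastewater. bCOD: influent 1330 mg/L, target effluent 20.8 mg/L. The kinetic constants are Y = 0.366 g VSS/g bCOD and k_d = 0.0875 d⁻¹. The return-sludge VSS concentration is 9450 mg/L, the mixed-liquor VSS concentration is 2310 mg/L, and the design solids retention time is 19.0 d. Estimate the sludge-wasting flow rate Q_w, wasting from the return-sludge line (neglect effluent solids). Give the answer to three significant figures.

Q_w ≈ 55.0 m³/d

Steady-state biomass mass balance: V·X·(1 + k_d·θ_c) = Y·Q·(S₀ − S)·θ_c, so V = 0.366 × 2890 × (1330 − 20.8) × 19.0 / [2310 × (1 + 0.0875 × 19.0)] = 2.63×10^7 / 6150 = 4278 m³.
Q_w = (V·X)/(θ_c X_r) = 4278 × 2310 / (19.0 × 9450) = 55.04 m³/d.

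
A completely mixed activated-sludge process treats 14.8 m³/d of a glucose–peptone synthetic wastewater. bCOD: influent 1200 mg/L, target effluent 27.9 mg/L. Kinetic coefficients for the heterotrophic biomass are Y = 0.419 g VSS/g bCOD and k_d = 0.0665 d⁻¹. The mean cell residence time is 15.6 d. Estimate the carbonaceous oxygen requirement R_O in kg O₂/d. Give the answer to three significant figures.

Y_obs = Y / (1 + k_d θ_c) = 0.419 / (1 + 0.0665 × 15.6) = 0.419 / 2.037 = 0.2057.
Mass of bCOD removed per day: Q(S₀ − S) = 14.8 × 1172 g/m³ = 17.35 kg/d.
Biomass synthesised: P_X = Y_obs × 17.35 = 3.568 kg VSS/d.
R_O = Q·(S₀ − S) − 1.42·P_X = 17.35 − 1.42 × 3.568 = 12.28 kg O₂/d.

R_O ≈ 12.3 kg O₂/d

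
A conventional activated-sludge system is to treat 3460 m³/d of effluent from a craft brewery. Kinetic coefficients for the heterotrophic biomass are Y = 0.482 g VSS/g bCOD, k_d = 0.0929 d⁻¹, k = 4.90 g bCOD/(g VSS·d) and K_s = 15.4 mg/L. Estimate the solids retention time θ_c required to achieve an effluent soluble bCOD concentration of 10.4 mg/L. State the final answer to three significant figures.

θ_c ≈ 1.16 d

At the target effluent, Y k S/(K_s+S) = 0.482×4.90×10.4/25.80 = 0.9520 d⁻¹.
1/θ_c = 0.9520 − 0.0929 = 0.8591 d⁻¹, so θ_c = 1.164 d.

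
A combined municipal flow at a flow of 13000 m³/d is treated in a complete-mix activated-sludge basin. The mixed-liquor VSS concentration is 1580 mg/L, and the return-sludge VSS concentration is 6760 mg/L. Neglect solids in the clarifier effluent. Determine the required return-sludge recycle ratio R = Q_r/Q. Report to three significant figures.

Mass balance around the secondary clarifier (neglecting effluent solids): R = X / (X_r − X) = 1580 / (6760 − 1580) = 0.3050.

R ≈ 0.305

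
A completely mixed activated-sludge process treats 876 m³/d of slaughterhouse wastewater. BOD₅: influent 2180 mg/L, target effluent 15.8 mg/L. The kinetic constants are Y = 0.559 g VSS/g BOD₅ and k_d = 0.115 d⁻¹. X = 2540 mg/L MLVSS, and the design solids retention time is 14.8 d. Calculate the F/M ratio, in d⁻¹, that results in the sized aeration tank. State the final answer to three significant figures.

F/M ≈ 0.329 d⁻¹

Rearranging the biomass balance for a CMAS with decay, V = Y·Q·ΔS·θ_c / [X·(1+k_d θ_c)] = 0.559 × 876 × (2180 − 15.8) × 14.8 / [2540 × (1 + 0.115 × 14.8)] = 1.57×10^7 / 6863 = 2285 m³.
F/M = applied load / biomass = Q·S₀/(V·X) = 876 × 2180 / (2285 × 2540) = 0.3290 d⁻¹.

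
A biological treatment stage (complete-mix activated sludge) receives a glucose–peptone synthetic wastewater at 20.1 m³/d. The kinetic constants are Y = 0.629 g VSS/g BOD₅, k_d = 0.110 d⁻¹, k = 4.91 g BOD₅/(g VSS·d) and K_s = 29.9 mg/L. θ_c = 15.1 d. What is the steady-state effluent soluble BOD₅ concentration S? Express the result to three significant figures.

S ≈ 1.81 mg/L

From the Monod/SRT balance for a CMAS, S = K_s·(1+k_d θ_c)/[θ_c·(Y k − k_d) − 1] = 29.9 × (1 + 0.110 × 15.1) / [15.1 × (0.629 × 4.91 − 0.110) − 1] = 79.56 / 43.97 = 1.809 mg/L.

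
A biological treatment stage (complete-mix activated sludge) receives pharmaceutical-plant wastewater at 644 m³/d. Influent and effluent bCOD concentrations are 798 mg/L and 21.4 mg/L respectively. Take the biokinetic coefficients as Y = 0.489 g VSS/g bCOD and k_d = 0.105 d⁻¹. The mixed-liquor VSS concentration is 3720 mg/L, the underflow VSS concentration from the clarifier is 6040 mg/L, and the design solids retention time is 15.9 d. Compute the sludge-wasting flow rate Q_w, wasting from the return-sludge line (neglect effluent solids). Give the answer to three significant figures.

Steady-state biomass mass balance: V·X·(1 + k_d·θ_c) = Y·Q·(S₀ − S)·θ_c, so V = 0.489 × 644 × (798 − 21.4) × 15.9 / [3720 × (1 + 0.105 × 15.9)] = 3.89×10^6 / 9931 = 391.6 m³.
Q_w = (V·X)/(θ_c X_r) = 391.6 × 3720 / (15.9 × 6040) = 15.17 m³/d.

Q_w ≈ 15.2 m³/d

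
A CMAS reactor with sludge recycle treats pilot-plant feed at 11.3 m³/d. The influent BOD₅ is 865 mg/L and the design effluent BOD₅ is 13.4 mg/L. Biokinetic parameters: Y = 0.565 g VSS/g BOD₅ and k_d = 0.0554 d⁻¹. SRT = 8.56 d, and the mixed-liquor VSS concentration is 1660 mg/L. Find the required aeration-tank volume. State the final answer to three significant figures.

V ≈ 19.0 m³

Steady-state biomass mass balance: V·X·(1 + k_d·θ_c) = Y·Q·(S₀ − S)·θ_c, so V = 0.565 × 11.3 × (865 − 13.4) × 8.56 / [1660 × (1 + 0.0554 × 8.56)] = 4.65×10^4 / 2447 = 19.02 m³.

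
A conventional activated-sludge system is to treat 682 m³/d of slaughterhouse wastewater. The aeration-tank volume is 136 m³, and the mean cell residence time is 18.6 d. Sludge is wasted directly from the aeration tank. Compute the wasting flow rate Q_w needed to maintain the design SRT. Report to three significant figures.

With mixed-liquor wasting, θ_c = V/Q_w, so Q_w = V/θ_c = 136.0/18.6 = 7.312 m³/d.

Q_w ≈ 7.31 m³/d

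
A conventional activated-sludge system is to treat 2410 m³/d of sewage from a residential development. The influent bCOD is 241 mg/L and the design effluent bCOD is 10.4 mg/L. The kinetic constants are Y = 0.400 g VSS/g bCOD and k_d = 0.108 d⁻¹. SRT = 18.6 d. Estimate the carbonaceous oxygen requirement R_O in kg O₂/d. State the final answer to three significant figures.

Y_obs = Y / (1 + k_d θ_c) = 0.400 / (1 + 0.108 × 18.6) = 0.400 / 3.009 = 0.1329.
ΔS = 241 − 10.4 = 230.6 mg/L, so the substrate removal rate is 2410 × 230.6/1000 = 555.7 kg bCOD/d.
Net sludge production P_X = 0.1329 × 555.7 = 73.88 kg VSS/d.
R_O = Q·(S₀ − S) − 1.42·P_X = 555.7 − 1.42 × 73.88 = 450.8 kg O₂/d.

R_O ≈ 451 kg O₂/d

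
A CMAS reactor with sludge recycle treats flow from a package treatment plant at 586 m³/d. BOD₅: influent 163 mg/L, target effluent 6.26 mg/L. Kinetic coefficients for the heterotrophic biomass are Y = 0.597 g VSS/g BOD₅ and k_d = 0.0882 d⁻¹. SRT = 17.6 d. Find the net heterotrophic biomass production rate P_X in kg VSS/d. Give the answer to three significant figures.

Correct the yield for decay: Y_obs = Y/(1 + k_d θ_c) = 0.597 / (1 + 0.0882 × 17.6) = 0.597 / 2.552 = 0.2339.
Mass of BOD₅ removed per day: Q(S₀ − S) = 586 × 156.7 g/m³ = 91.85 kg/d.
Net biomass production P_X = Y_obs × Q·(S₀ − S) = 0.2339 × 91.85 = 21.48 kg VSS/d.

P_X ≈ 21.5 kg VSS/d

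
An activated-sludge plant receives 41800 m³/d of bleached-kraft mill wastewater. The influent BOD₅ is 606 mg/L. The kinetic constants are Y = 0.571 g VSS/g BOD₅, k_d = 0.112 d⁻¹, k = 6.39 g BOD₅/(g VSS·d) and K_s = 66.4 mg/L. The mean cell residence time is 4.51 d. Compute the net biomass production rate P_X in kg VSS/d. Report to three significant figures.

P_X ≈ 9500 kg VSS/d

For a completely mixed reactor with recycle the Lawrence–McCarty relation gives S = K_s·(1 + k_d·θ_c) / [θ_c·(Y·k − k_d) − 1] = 66.4 × (1 + 0.112 × 4.51) / [4.51 × (0.571 × 6.39 − 0.112) − 1] = 99.94 / 14.95 = 6.685 mg/L.
Y_obs = Y / (1 + k_d θ_c) = 0.571 / (1 + 0.112 × 4.51) = 0.571 / 1.505 = 0.3794.
Substrate removed = Q·(S₀ − S) = 41800 m³/d × (606 − 6.68) g/m³ = 2.51×10^7 g/d = 25052 kg/d.
So the net sludge growth is P_X = 0.3794 × 25052 = 9504 kg VSS/d.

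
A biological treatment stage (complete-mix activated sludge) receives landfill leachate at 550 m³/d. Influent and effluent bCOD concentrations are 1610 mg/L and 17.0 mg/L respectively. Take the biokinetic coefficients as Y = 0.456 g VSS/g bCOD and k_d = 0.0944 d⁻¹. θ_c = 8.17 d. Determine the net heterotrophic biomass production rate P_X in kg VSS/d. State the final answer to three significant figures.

Correct the yield for decay: Y_obs = Y/(1 + k_d θ_c) = 0.456 / (1 + 0.0944 × 8.17) = 0.456 / 1.771 = 0.2574.
Q·(S₀ − S) = 550 × (1610 − 17.0) × 10⁻³ = 876.1 kg/d removed.
Biomass produced: P_X = Y_obs·Q·ΔS = 0.2574 × 876.1 ≈ 225.6 kg VSS/d.

P_X ≈ 226 kg VSS/d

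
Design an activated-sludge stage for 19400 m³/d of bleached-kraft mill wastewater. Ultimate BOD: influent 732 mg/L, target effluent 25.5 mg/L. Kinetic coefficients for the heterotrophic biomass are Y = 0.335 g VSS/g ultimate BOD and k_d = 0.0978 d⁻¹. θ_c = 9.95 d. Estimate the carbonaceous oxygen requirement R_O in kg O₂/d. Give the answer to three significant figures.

R_O ≈ 10400 kg O₂/d

Y_obs = Y / (1 + k_d θ_c) = 0.335 / (1 + 0.0978 × 9.95) = 0.335 / 1.973 = 0.1698.
Q·(S₀ − S) = 19400 × (732 − 25.5) × 10⁻³ = 13706 kg/d removed.
Biomass synthesised: P_X = Y_obs × 13706 = 2327 kg VSS/d.
R_O = Q·(S₀ − S) − 1.42·P_X = 13706 − 1.42 × 2327 = 10402 kg O₂/d.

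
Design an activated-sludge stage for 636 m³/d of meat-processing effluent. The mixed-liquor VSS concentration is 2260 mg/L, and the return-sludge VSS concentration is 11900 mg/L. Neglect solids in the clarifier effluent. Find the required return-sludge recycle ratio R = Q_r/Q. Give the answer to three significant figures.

R ≈ 0.234

R = Q_r/Q = X/(X_r − X) = 2260 / (11900 − 2260) = 0.2344.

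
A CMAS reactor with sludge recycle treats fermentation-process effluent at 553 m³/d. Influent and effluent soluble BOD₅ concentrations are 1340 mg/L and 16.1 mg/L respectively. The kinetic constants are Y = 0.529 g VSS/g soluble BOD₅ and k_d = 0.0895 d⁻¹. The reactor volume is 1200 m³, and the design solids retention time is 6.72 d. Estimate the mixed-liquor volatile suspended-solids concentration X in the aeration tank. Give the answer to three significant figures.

X ≈ 1350 mg/L

Solving the biomass balance for X: X = Y Q (S₀−S) θ_c / [V (1+k_d θ_c)] = 0.529 × 553 × (1340 − 16.1) × 6.72 / [1200 × (1 + 0.0895 × 6.72)] = 1354 mg/L.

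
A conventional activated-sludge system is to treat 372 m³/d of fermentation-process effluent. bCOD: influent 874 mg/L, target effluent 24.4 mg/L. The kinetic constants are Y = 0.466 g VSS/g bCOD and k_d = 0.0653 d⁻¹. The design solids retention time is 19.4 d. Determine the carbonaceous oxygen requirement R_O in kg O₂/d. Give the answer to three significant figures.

R_O ≈ 224 kg O₂/d

Correct the yield for decay: Y_obs = Y/(1 + k_d θ_c) = 0.466 / (1 + 0.0653 × 19.4) = 0.466 / 2.267 = 0.2056.
Mass of bCOD removed per day: Q(S₀ − S) = 372 × 849.6 g/m³ = 316.1 kg/d.
Biomass synthesised: P_X = Y_obs × 316.1 = 64.97 kg VSS/d.
Carbonaceous O₂ demand = substrate oxidised − cell-mass equivalent = 316.1 − 1.42 × 64.97 = 223.8 kg O₂/d.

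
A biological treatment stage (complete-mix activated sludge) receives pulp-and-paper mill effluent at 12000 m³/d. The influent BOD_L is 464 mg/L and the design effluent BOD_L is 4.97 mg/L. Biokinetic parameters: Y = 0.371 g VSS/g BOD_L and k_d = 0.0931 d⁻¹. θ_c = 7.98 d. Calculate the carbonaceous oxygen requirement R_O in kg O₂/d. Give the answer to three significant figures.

R_O ≈ 3840 kg O₂/d

Y_obs = Y / (1 + k_d θ_c) = 0.371 / (1 + 0.0931 × 7.98) = 0.371 / 1.743 = 0.2129.
ΔS = 464 − 4.97 = 459.0 mg/L, so the substrate removal rate is 12000 × 459.0/1000 = 5508 kg BOD_L/d.
Net sludge production P_X = 0.2129 × 5508 = 1173 kg VSS/d.
Carbonaceous O₂ demand = substrate oxidised − cell-mass equivalent = 5508 − 1.42 × 1173 = 3843 kg O₂/d.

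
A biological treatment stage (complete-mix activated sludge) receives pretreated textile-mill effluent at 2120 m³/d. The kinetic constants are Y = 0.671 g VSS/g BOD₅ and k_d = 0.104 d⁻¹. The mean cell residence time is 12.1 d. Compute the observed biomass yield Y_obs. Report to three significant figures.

Observed yield with endogenous decay: Y_obs = Y / (1 + k_d·θ_c) = 0.671 / (1 + 0.104 × 12.1) = 0.671 / 2.258 = 0.2971 g VSS/g BOD₅.

Y_obs ≈ 0.297 g VSS/g BOD₅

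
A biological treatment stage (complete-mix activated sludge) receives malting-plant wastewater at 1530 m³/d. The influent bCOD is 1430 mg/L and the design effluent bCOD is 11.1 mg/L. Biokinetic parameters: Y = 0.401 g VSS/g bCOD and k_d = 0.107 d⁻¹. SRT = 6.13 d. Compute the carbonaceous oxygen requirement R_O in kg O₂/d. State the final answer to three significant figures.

Y_obs = Y / (1 + k_d θ_c) = 0.401 / (1 + 0.107 × 6.13) = 0.401 / 1.656 = 0.2422.
Q·(S₀ − S) = 1530 × (1430 − 11.1) × 10⁻³ = 2171 kg/d removed.
Net sludge production P_X = 0.2422 × 2171 = 525.7 kg VSS/d.
R_O = Q·ΔS − 1.42 P_X = 2171 − 746.5 = 1424 kg O₂/d.

R_O ≈ 1420 kg O₂/d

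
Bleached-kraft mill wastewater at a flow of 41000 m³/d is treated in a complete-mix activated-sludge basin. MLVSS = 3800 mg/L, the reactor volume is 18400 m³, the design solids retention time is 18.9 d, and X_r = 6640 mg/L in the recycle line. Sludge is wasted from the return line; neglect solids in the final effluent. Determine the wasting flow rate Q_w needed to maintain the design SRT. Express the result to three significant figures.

Q_w ≈ 557 m³/d

Wasting from the return line (neglecting effluent solids): Q_w = V·X / (θ_c·X_r) = 18400 × 3800 / (18.9 × 6640) = 557.1 m³/d.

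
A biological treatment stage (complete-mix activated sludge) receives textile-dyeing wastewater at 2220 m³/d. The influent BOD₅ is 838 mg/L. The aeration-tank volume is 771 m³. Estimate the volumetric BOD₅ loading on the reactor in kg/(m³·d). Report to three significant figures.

L_v ≈ 2.41 kg BOD₅/(m³·d)

Volumetric loading L_v = Q·S₀ / V = 2220 × 838 g/m³ / 771.0 m³ = 2413 g/(m³·d) = 2.413 kg BOD₅/(m³·d).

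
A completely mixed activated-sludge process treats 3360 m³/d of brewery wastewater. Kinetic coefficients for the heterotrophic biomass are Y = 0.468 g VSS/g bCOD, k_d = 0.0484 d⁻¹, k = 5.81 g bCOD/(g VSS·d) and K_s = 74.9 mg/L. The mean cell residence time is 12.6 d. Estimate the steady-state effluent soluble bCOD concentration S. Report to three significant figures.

S ≈ 3.69 mg/L

For a completely mixed reactor with recycle the Lawrence–McCarty relation gives S = K_s·(1 + k_d·θ_c) / [θ_c·(Y·k − k_d) − 1] = 74.9 × (1 + 0.0484 × 12.6) / [12.6 × (0.468 × 5.81 − 0.0484) − 1] = 120.6 / 32.65 = 3.693 mg/L.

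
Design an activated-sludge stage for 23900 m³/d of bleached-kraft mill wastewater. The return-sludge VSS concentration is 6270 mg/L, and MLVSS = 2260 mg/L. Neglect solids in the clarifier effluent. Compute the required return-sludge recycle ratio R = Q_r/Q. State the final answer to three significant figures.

R ≈ 0.564

R = Q_r/Q = X/(X_r − X) = 2260 / (6270 − 2260) = 0.5636.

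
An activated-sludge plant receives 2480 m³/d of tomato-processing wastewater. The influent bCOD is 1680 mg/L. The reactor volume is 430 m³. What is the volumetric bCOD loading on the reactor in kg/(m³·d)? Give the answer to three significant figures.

Volumetric loading L_v = Q·S₀ / V = 2480 × 1680 g/m³ / 430.0 m³ = 9689 g/(m³·d) = 9.689 kg bCOD/(m³·d).

L_v ≈ 9.69 kg bCOD/(m³·d)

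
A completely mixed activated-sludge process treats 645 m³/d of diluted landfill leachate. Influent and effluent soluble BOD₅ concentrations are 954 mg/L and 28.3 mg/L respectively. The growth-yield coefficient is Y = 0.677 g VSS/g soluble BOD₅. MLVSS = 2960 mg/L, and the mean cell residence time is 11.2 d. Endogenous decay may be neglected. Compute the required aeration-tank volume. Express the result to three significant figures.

V·X = Y·Q·ΔS·θ_c gives V = 0.677 × 645 × (954 − 28.3) × 11.2 / 2960 = 1529 m³.

V ≈ 1530 m³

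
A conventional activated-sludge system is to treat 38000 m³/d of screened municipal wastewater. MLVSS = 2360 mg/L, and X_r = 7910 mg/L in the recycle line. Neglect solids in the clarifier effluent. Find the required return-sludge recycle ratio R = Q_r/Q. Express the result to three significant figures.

R = Q_r/Q = X/(X_r − X) = 2360 / (7910 − 2360) = 0.4252.

R ≈ 0.425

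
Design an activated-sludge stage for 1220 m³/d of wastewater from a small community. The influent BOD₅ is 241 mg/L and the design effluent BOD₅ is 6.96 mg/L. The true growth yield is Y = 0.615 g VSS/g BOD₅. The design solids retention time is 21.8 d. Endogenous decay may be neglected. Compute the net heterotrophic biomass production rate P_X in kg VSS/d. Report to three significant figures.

With endogenous decay neglected, the observed yield equals the true yield: Y_obs = Y = 0.615 g VSS/g BOD₅.
Mass of BOD₅ removed per day: Q(S₀ − S) = 1220 × 234.0 g/m³ = 285.5 kg/d.
Biomass produced: P_X = Y_obs·Q·ΔS = 0.6150 × 285.5 ≈ 175.6 kg VSS/d.

P_X ≈ 176 kg VSS/d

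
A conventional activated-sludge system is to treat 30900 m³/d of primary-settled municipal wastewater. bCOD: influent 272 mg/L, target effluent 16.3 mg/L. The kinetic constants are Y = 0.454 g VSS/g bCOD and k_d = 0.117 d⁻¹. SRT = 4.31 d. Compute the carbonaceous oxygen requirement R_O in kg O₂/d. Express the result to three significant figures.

Y_obs = Y / (1 + k_d θ_c) = 0.454 / (1 + 0.117 × 4.31) = 0.454 / 1.504 = 0.3018.
Q·(S₀ − S) = 30900 × (272 − 16.3) × 10⁻³ = 7901 kg/d removed.
P_X = Y_obs·Q·(S₀ − S) = 0.3018 × 7901 = 2385 kg VSS/d.
R_O = Q·ΔS − 1.42 P_X = 7901 − 3386 = 4515 kg O₂/d.

R_O ≈ 4510 kg O₂/d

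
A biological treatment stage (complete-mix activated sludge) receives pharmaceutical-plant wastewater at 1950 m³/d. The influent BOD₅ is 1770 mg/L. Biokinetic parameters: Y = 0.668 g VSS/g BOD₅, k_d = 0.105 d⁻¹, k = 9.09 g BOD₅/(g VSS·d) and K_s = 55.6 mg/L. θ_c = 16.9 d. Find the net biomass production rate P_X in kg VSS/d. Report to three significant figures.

P_X ≈ 830 kg VSS/d

Effluent substrate depends only on kinetics and SRT: S = K_s(1 + k_d θ_c) / [θ_c(Yk − k_d) − 1] = 55.6 × (1 + 0.105 × 16.9) / [16.9 × (0.668 × 9.09 − 0.105) − 1] = 154.3 / 99.84 = 1.545 mg/L.
The observed yield is Y_obs = Y/(1 + k_d·θ_c) = 0.668 / (1 + 0.105 × 16.9) = 0.668 / 2.774 = 0.2408 g VSS per g BOD₅ removed.
ΔS = 1770 − 1.55 = 1768 mg/L, so the substrate removal rate is 1950 × 1768/1000 = 3448 kg BOD₅/d.
So the net sludge growth is P_X = 0.2408 × 3448 = 830.3 kg VSS/d.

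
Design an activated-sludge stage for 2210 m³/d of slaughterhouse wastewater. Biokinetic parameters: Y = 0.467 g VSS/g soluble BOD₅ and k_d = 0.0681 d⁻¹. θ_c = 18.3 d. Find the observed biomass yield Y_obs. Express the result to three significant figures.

Observed yield with endogenous decay: Y_obs = Y / (1 + k_d·θ_c) = 0.467 / (1 + 0.0681 × 18.3) = 0.467 / 2.246 = 0.2079 g VSS/g soluble BOD₅.

Y_obs ≈ 0.208 g VSS/g soluble BOD₅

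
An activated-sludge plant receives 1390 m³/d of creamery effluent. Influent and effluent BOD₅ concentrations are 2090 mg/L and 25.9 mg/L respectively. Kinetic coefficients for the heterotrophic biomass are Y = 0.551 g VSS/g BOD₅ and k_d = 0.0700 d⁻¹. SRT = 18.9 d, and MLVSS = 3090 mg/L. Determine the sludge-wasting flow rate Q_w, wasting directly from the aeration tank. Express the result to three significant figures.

Q_w ≈ 220 m³/d

From the SRT design equation V = Y Q (S₀−S) θ_c / [X (1 + k_d θ_c)] = 0.551 × 1390 × (2090 − 25.9) × 18.9 / [3090 × (1 + 0.0700 × 18.9)] = 2.99×10^7 / 7178 = 4162 m³.
Wasting from the aeration tank: Q_w = V / θ_c = 4162 / 18.9 = 220.2 m³/d.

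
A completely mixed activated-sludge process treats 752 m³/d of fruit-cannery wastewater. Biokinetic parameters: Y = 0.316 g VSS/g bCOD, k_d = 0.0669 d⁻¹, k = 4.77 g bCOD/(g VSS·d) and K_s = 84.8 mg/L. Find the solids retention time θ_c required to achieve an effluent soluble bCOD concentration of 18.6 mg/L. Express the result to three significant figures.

θ_c ≈ 4.90 d

From 1/θ_c = Y·k·S/(K_s + S) − k_d: Y·k·S/(K_s+S) = 0.316 × 4.77 × 18.6 / (84.8 + 18.6) = 0.2711 d⁻¹.
1/θ_c = 0.2711 − 0.0669 = 0.2042 d⁻¹, so θ_c = 4.896 d.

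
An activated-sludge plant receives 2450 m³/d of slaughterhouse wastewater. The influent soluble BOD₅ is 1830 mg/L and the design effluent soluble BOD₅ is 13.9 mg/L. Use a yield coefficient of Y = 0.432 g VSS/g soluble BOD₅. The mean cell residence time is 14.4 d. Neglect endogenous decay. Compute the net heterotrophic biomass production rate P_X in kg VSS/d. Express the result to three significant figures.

P_X ≈ 1920 kg VSS/d

Since k_d ≈ 0, Y_obs = Y = 0.432 g VSS/g soluble BOD₅.
ΔS = 1830 − 13.9 = 1816 mg/L, so the substrate removal rate is 2450 × 1816/1000 = 4449 kg soluble BOD₅/d.
Net biomass production P_X = Y_obs × Q·(S₀ − S) = 0.4320 × 4449 = 1922 kg VSS/d.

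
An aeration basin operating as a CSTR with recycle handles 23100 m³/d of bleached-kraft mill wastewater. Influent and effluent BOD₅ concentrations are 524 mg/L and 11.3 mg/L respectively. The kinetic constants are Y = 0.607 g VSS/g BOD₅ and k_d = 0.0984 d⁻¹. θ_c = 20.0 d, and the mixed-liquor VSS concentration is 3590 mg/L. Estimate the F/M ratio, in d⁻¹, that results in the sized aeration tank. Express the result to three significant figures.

F/M ≈ 0.250 d⁻¹

From the SRT design equation V = Y Q (S₀−S) θ_c / [X (1 + k_d θ_c)] = 0.607 × 23100 × (524 − 11.3) × 20.0 / [3590 × (1 + 0.0984 × 20.0)] = 1.44×10^8 / 10655 = 13494 m³.
F/M = applied load / biomass = Q·S₀/(V·X) = 23100 × 524 / (13494 × 3590) = 0.2499 d⁻¹.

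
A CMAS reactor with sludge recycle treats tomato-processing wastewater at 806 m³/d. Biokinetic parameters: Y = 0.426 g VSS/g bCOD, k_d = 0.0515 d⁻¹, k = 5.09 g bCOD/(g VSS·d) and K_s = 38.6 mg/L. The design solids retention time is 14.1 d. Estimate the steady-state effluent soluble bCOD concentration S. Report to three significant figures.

For a completely mixed reactor with recycle the Lawrence–McCarty relation gives S = K_s·(1 + k_d·θ_c) / [θ_c·(Y·k − k_d) − 1] = 38.6 × (1 + 0.0515 × 14.1) / [14.1 × (0.426 × 5.09 − 0.0515) − 1] = 66.63 / 28.85 = 2.310 mg/L.

S ≈ 2.31 mg/L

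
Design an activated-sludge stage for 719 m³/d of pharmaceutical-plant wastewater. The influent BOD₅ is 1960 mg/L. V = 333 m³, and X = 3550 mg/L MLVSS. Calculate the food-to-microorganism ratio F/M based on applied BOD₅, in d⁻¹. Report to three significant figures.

F/M = Q·S₀ / (V·X) = 719 × 1960 / (333.0 × 3550) = 1.192 g BOD₅·(g VSS·d)⁻¹.

F/M ≈ 1.19 d⁻¹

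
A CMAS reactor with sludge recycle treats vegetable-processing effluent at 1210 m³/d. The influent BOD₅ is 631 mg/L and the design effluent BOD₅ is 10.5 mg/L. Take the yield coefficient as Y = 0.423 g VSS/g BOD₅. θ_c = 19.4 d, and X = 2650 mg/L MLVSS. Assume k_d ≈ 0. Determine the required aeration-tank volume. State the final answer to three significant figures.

V ≈ 2330 m³

With k_d = 0 the design equation reduces to V = Y Q (S₀−S) θ_c / X = 0.423 × 1210 × (631 − 10.5) × 19.4 / 2650 = 2325 m³.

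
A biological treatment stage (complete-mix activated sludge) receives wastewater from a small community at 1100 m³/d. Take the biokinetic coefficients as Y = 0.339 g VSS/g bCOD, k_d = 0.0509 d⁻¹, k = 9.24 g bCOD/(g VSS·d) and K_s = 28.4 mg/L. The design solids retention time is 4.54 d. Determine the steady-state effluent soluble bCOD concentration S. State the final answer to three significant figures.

For a completely mixed reactor with recycle the Lawrence–McCarty relation gives S = K_s·(1 + k_d·θ_c) / [θ_c·(Y·k − k_d) − 1] = 28.4 × (1 + 0.0509 × 4.54) / [4.54 × (0.339 × 9.24 − 0.0509) − 1] = 34.96 / 12.99 = 2.692 mg/L.

S ≈ 2.69 mg/L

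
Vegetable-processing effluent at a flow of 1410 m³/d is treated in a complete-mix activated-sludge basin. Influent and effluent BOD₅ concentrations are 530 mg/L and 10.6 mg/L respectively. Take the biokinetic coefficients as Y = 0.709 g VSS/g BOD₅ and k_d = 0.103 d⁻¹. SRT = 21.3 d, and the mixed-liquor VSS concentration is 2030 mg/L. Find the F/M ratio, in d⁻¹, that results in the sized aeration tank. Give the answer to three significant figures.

Steady-state biomass mass balance: V·X·(1 + k_d·θ_c) = Y·Q·(S₀ − S)·θ_c, so V = 0.709 × 1410 × (530 − 10.6) × 21.3 / [2030 × (1 + 0.103 × 21.3)] = 1.11×10^7 / 6484 = 1706 m³.
F/M = Q·S₀ / (V·X) = 1410 × 530 / (1706 × 2030) = 0.2158 g BOD₅·(g VSS·d)⁻¹.

F/M ≈ 0.216 d⁻¹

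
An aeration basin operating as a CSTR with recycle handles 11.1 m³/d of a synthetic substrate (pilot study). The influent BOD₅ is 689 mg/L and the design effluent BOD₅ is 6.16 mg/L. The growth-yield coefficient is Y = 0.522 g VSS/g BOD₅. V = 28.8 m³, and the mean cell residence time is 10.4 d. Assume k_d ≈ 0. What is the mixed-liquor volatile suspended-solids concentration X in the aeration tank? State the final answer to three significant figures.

X = Y·Q·ΔS·θ_c / V = 0.522 × 11.1 × (689 − 6.16) × 10.4 / 28.8 = 1429 mg/L.

X ≈ 1430 mg/L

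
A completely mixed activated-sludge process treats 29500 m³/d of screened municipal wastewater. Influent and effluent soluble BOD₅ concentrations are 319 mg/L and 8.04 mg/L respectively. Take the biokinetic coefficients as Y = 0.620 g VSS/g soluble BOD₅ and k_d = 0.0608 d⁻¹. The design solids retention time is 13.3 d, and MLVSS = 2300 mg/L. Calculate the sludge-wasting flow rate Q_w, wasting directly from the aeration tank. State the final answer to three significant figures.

From the SRT design equation V = Y Q (S₀−S) θ_c / [X (1 + k_d θ_c)] = 0.620 × 29500 × (319 − 8.04) × 13.3 / [2300 × (1 + 0.0608 × 13.3)] = 7.56×10^7 / 4160 = 18184 m³.
With mixed-liquor wasting, θ_c = V/Q_w, so Q_w = V/θ_c = 18184/13.3 = 1367 m³/d.

Q_w ≈ 1370 m³/d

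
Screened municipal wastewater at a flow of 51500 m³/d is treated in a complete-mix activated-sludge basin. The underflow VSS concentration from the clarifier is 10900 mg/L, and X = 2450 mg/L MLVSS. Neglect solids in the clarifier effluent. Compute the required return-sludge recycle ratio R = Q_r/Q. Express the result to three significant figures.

R ≈ 0.290

R = Q_r/Q = X/(X_r − X) = 2450 / (10900 − 2450) = 0.2899.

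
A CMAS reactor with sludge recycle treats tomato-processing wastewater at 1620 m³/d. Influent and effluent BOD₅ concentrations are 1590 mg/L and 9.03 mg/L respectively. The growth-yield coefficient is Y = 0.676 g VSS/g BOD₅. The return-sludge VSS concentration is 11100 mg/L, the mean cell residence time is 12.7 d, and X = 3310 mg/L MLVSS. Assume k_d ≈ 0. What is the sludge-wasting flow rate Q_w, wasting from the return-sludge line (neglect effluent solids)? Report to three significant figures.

Q_w ≈ 156 m³/d

With k_d = 0 the design equation reduces to V = Y Q (S₀−S) θ_c / X = 0.676 × 1620 × (1590 − 9.03) × 12.7 / 3310 = 6643 m³.
θ_c = V·X/(Q_w·X_r) when wasting from the recycle, so Q_w = V·X/(θ_c·X_r) = 6643 × 3310 / (12.7 × 11100) = 156.0 m³/d.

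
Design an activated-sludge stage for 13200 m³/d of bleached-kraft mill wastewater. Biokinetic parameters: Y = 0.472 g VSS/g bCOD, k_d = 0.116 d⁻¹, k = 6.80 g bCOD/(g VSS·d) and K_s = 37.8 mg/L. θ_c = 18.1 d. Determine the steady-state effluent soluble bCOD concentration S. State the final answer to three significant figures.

S ≈ 2.13 mg/L

For a completely mixed reactor with recycle the Lawrence–McCarty relation gives S = K_s·(1 + k_d·θ_c) / [θ_c·(Y·k − k_d) − 1] = 37.8 × (1 + 0.116 × 18.1) / [18.1 × (0.472 × 6.80 − 0.116) − 1] = 117.2 / 54.99 = 2.130 mg/L.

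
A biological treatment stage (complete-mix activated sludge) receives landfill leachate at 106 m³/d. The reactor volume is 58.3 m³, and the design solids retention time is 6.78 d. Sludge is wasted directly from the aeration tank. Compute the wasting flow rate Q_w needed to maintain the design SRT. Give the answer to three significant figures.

Wasting from the aeration tank: Q_w = V / θ_c = 58.30 / 6.78 = 8.599 m³/d.

Q_w ≈ 8.60 m³/d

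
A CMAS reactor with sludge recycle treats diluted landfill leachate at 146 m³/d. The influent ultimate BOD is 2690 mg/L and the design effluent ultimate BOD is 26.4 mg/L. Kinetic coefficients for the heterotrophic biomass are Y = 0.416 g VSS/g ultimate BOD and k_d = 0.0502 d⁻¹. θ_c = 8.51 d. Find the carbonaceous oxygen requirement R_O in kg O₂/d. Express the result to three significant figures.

The observed yield is Y_obs = Y/(1 + k_d·θ_c) = 0.416 / (1 + 0.0502 × 8.51) = 0.416 / 1.427 = 0.2915 g VSS per g ultimate BOD removed.
Q·(S₀ − S) = 146 × (2690 − 26.4) × 10⁻³ = 388.9 kg/d removed.
Net sludge production P_X = 0.2915 × 388.9 = 113.4 kg VSS/d.
R_O = Q·ΔS − 1.42 P_X = 388.9 − 161.0 = 227.9 kg O₂/d.

R_O ≈ 228 kg O₂/d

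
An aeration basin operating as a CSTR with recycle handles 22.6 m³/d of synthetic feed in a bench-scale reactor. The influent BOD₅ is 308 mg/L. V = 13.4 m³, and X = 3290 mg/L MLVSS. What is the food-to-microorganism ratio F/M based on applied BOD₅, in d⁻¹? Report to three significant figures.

F/M = Q·S₀ / (V·X) = 22.6 × 308 / (13.40 × 3290) = 0.1579 g BOD₅·(g VSS·d)⁻¹.

F/M ≈ 0.158 d⁻¹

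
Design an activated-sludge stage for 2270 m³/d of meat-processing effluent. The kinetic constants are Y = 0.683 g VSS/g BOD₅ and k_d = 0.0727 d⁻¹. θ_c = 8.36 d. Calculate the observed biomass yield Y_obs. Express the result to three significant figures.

Y_obs ≈ 0.425 g VSS/g BOD₅

Y_obs = Y / (1 + k_d θ_c) = 0.683 / (1 + 0.0727 × 8.36) = 0.683 / 1.608 = 0.4248.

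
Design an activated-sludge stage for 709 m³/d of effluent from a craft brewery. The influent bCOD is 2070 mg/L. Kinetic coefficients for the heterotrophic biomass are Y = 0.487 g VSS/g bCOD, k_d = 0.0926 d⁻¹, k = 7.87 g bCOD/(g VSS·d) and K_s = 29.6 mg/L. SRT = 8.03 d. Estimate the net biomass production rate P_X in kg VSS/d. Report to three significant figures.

P_X ≈ 410 kg VSS/d

Effluent substrate depends only on kinetics and SRT: S = K_s(1 + k_d θ_c) / [θ_c(Yk − k_d) − 1] = 29.6 × (1 + 0.0926 × 8.03) / [8.03 × (0.487 × 7.87 − 0.0926) − 1] = 51.61 / 29.03 = 1.778 mg/L.
Correct the yield for decay: Y_obs = Y/(1 + k_d θ_c) = 0.487 / (1 + 0.0926 × 8.03) = 0.487 / 1.744 = 0.2793.
Substrate removed = Q·(S₀ − S) = 709 m³/d × (2070 − 1.78) g/m³ = 1.47×10^6 g/d = 1466 kg/d.
Biomass produced: P_X = Y_obs·Q·ΔS = 0.2793 × 1466 ≈ 409.6 kg VSS/d.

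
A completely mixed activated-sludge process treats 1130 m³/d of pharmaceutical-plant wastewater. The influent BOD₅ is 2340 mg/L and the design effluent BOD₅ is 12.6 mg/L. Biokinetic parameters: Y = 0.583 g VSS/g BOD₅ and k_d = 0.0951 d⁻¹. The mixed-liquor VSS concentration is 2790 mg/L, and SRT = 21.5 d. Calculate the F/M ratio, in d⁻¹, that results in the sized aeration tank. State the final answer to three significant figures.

Rearranging the biomass balance for a CMAS with decay, V = Y·Q·ΔS·θ_c / [X·(1+k_d θ_c)] = 0.583 × 1130 × (2340 − 12.6) × 21.5 / [2790 × (1 + 0.0951 × 21.5)] = 3.3×10^7 / 8495 = 3881 m³.
F/M = applied load / biomass = Q·S₀/(V·X) = 1130 × 2340 / (3881 × 2790) = 0.2442 d⁻¹.

F/M ≈ 0.244 d⁻¹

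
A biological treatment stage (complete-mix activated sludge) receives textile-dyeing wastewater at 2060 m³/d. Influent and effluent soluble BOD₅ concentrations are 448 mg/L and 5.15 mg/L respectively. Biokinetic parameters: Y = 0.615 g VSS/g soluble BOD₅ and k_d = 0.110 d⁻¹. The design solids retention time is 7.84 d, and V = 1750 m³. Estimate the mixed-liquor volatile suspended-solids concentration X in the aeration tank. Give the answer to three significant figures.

X = Y·Q·ΔS·θ_c / [V·(1 + k_d θ_c)] = 0.615 × 2060 × (448 − 5.15) × 7.84 / [1750 × (1 + 0.110 × 7.84)] = 1350 mg/L.

X ≈ 1350 mg/L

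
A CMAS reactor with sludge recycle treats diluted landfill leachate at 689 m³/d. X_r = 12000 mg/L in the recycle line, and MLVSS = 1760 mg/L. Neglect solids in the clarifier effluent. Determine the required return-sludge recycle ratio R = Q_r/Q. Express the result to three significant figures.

Mass balance around the secondary clarifier (neglecting effluent solids): R = X / (X_r − X) = 1760 / (12000 − 1760) = 0.1719.

R ≈ 0.172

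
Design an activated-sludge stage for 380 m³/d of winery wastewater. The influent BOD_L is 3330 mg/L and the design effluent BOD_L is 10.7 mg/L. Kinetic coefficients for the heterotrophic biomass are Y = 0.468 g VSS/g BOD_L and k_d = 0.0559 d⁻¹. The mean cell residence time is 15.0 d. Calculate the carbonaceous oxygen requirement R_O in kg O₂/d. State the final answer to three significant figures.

The observed yield is Y_obs = Y/(1 + k_d·θ_c) = 0.468 / (1 + 0.0559 × 15.0) = 0.468 / 1.839 = 0.2546 g VSS per g BOD_L removed.
Mass of BOD_L removed per day: Q(S₀ − S) = 380 × 3319 g/m³ = 1261 kg/d.
Biomass synthesised: P_X = Y_obs × 1261 = 321.1 kg VSS/d.
Carbonaceous O₂ demand = substrate oxidised − cell-mass equivalent = 1261 − 1.42 × 321.1 = 805.4 kg O₂/d.

R_O ≈ 805 kg O₂/d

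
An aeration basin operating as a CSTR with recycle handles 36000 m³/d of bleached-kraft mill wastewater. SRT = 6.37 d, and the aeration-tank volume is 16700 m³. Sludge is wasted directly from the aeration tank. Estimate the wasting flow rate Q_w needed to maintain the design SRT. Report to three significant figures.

Wasting from the aeration tank: Q_w = V / θ_c = 16700 / 6.37 = 2622 m³/d.

Q_w ≈ 2620 m³/d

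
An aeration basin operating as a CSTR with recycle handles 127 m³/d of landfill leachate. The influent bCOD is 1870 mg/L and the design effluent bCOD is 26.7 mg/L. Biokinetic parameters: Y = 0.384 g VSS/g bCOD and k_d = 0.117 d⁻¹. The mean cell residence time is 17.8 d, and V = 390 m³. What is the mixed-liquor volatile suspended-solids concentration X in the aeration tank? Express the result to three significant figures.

X ≈ 1330 mg/L

X = Y·Q·ΔS·θ_c / [V·(1 + k_d θ_c)] = 0.384 × 127 × (1870 − 26.7) × 17.8 / [390 × (1 + 0.117 × 17.8)] = 1331 mg/L.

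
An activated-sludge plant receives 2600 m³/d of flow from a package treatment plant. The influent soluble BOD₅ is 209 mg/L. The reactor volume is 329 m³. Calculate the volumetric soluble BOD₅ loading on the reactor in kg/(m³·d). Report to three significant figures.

Volumetric loading L_v = Q·S₀ / V = 2600 × 209 g/m³ / 329.0 m³ = 1652 g/(m³·d) = 1.652 kg soluble BOD₅/(m³·d).

L_v ≈ 1.65 kg soluble BOD₅/(m³·d)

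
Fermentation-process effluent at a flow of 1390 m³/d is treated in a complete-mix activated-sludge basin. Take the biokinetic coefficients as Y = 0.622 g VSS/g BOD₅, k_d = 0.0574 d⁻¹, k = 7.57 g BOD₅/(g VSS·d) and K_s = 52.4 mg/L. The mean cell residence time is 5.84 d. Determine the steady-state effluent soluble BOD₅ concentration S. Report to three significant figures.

S ≈ 2.67 mg/L

From the Monod/SRT balance for a CMAS, S = K_s·(1+k_d θ_c)/[θ_c·(Y k − k_d) − 1] = 52.4 × (1 + 0.0574 × 5.84) / [5.84 × (0.622 × 7.57 − 0.0574) − 1] = 69.97 / 26.16 = 2.674 mg/L.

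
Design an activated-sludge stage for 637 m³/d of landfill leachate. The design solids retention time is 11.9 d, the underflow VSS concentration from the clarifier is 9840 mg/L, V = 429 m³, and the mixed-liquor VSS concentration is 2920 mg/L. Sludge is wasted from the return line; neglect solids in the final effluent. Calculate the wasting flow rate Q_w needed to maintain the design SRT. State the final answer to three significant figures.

Wasting from the return line (neglecting effluent solids): Q_w = V·X / (θ_c·X_r) = 429.0 × 2920 / (11.9 × 9840) = 10.70 m³/d.

Q_w ≈ 10.7 m³/d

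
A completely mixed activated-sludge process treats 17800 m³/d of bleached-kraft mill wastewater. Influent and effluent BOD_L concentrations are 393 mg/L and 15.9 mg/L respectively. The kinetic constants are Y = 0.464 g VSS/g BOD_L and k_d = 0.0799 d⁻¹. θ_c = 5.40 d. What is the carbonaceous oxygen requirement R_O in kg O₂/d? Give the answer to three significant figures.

R_O ≈ 3620 kg O₂/d

The observed yield is Y_obs = Y/(1 + k_d·θ_c) = 0.464 / (1 + 0.0799 × 5.40) = 0.464 / 1.431 = 0.3241 g VSS per g BOD_L removed.
ΔS = 393 − 15.9 = 377.1 mg/L, so the substrate removal rate is 17800 × 377.1/1000 = 6712 kg BOD_L/d.
Net sludge production P_X = 0.3241 × 6712 = 2176 kg VSS/d.
Carbonaceous O₂ demand = substrate oxidised − cell-mass equivalent = 6712 − 1.42 × 2176 = 3623 kg O₂/d.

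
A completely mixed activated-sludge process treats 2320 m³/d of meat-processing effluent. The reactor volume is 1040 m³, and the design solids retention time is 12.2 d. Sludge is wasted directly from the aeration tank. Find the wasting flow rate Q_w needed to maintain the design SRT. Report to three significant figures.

Q_w ≈ 85.2 m³/d

Wasting from the aeration tank: Q_w = V / θ_c = 1040 / 12.2 = 85.25 m³/d.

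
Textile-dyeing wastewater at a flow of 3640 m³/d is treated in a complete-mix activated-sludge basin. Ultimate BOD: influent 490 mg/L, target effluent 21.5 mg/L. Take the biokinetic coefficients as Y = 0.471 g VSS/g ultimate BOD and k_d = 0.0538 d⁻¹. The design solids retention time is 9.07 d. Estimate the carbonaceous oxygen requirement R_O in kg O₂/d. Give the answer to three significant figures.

Y_obs = Y / (1 + k_d θ_c) = 0.471 / (1 + 0.0538 × 9.07) = 0.471 / 1.488 = 0.3165.
Substrate removed = Q·(S₀ − S) = 3640 m³/d × (490 − 21.5) g/m³ = 1.71×10^6 g/d = 1705 kg/d.
Net sludge production P_X = 0.3165 × 1705 = 539.8 kg VSS/d.
R_O = Q·(S₀ − S) − 1.42·P_X = 1705 − 1.42 × 539.8 = 938.8 kg O₂/d.

R_O ≈ 939 kg O₂/d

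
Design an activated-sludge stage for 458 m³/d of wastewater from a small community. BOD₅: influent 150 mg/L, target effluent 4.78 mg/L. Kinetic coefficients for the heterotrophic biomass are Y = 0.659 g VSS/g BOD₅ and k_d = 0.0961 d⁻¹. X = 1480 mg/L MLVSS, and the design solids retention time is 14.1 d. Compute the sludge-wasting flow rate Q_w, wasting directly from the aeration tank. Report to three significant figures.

Q_w ≈ 12.6 m³/d

Rearranging the biomass balance for a CMAS with decay, V = Y·Q·ΔS·θ_c / [X·(1+k_d θ_c)] = 0.659 × 458 × (150 − 4.78) × 14.1 / [1480 × (1 + 0.0961 × 14.1)] = 6.18×10^5 / 3485 = 177.3 m³.
For wasting at MLVSS concentration, Q_w = V/θ_c = 177.3/14.1 = 12.58 m³/d.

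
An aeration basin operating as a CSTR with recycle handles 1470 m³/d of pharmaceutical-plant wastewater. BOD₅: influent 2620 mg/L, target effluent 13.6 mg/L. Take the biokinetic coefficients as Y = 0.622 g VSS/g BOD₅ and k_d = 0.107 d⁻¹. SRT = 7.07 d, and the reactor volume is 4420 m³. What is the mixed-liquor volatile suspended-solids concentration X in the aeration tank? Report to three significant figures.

X ≈ 2170 mg/L

From V·X·(1 + k_d·θ_c) = Y·Q·(S₀ − S)·θ_c: X = 0.622 × 1470 × (2620 − 13.6) × 7.07 / [4420 × (1 + 0.107 × 7.07)] = 2170 mg/L.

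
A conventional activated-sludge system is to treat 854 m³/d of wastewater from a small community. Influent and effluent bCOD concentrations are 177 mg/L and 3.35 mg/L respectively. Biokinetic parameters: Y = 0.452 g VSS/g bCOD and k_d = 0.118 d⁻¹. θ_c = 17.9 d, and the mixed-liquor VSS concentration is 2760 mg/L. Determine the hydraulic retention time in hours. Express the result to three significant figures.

τ ≈ 3.93 h

Rearranging the biomass balance for a CMAS with decay, V = Y·Q·ΔS·θ_c / [X·(1+k_d θ_c)] = 0.452 × 854 × (177 − 3.35) × 17.9 / [2760 × (1 + 0.118 × 17.9)] = 1.2×10^6 / 8590 = 139.7 m³.
τ = V/Q = 139.7/854 = 0.1636 d, or 3.926 h.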